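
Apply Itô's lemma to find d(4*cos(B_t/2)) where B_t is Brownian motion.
d(4*cos(B_t/2)) = (-cos(B_t/2)/2) dt + (-2*sin(B_t/2)) dB_t

Itô's formula for f(B_t) gives d f(B_t) = f'(B_t) dB_t + (1/2) f''(B_t) dt. Compute derivatives of f(x) = 4*cos(x/2):
  f'(x)  = -2*sin(x/2)
  f''(x) = -cos(x/2)
Substitute x = B_t and multiply the f'' term by 1/2:
  drift     = (1/2) * (-cos(x/2)) evaluated at B_t = -cos(B_t/2)/2
  diffusion = (-2*sin(x/2)) evaluated at B_t = -2*sin(B_t/2)
Therefore d(4*cos(B_t/2)) = (-cos(B_t/2)/2) dt + (-2*sin(B_t/2)) dB_t.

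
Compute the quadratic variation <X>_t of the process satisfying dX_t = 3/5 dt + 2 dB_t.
<X>_t = 4*t

For an Itô process dX_t = a(t) dt + b(t) dB_t, the quadratic variation is <X>_t = int_0^t b(s)^2 ds (the drift term does not contribute). Here b(s) = 2, so
  b(s)^2 = 4.
Integrating from 0 to t:
  <X>_t = int_0^t (4) ds = 4*t.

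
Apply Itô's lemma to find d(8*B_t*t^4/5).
d(8*B_t*t^4/5) = (32*B_t*t^3/5) dt + (8*t^4/5) dB_t

Itô's formula for f(t, x): d f(t, B_t) = (f_t + (1/2) f_xx) dt + f_x dB_t. Compute partials of f(t, x) = 8*t^4*x/5:
  f_t(t,x)  = 32*t^3*x/5
  f_x(t,x)  = 8*t^4/5
  f_xx(t,x) = 0
Assemble drift = f_t + (1/2) f_xx = 32*t^3*x/5 and diffusion = f_x = 8*t^4/5. Substituting x = B_t:
  d(8*B_t*t^4/5) = (32*B_t*t^3/5) dt + (8*t^4/5) dB_t.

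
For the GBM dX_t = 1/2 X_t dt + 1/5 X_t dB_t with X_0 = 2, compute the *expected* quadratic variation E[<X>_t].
E[<X>_t] = 2*exp(26*t/25)/13 - 2/13

<X>_t = int_0^t ((1/5) * X_s)^2 ds. Taking expectation inside the integral: E[<X>_t] = (1/5)^2 * int_0^t E[X_s^2] ds. For GBM, E[X_s^2] = x_0^2 * exp((2 mu + sigma^2) s). Integrating:
  E[<X>_t] = (1/5)^2 * 2^2 * (exp((2*(1/2) + (1/5)^2) t) - 1) / (2*(1/2) + (1/5)^2)
           = (1/5)^2 * 2^2 * (exp((26/25) t) - 1) / (26/25) = 2*exp(26*t/25)/13 - 2/13.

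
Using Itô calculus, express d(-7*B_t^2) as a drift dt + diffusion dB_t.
d(-7*B_t^2) = (-7) dt + (-14*B_t) dB_t

Itô's formula for f(B_t) gives d f(B_t) = f'(B_t) dB_t + (1/2) f''(B_t) dt. Compute derivatives of f(x) = -7*x^2:
  f'(x)  = -14*x
  f''(x) = -14
Substitute x = B_t and multiply the f'' term by 1/2:
  drift     = (1/2) * (-14) evaluated at B_t = -7
  diffusion = (-14*x) evaluated at B_t = -14*B_t
Therefore d(-7*B_t^2) = (-7) dt + (-14*B_t) dB_t.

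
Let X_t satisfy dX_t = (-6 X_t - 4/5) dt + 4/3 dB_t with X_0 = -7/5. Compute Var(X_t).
Var(X_t) = 4/27 - 4*exp(-12*t)/27

The variance V(t) = Var(X_t) satisfies V'(t) = 2 a V(t) + c^2 with V(0) = 0 (drift coefficient is linear in X, diffusion is constant). With a = -6, c = 4/3, the solution is
  V(t) = (c^2 / (2 a)) * (exp(2 a t) - 1)
       = ((4/3)^2 / (2*(-6))) * (exp((-12) t) - 1)
       = 4/27 - 4*exp(-12*t)/27.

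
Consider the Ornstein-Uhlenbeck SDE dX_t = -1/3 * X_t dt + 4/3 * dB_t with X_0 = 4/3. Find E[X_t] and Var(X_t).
E[X_t] = 4*exp(-t/3)/3; Var(X_t) = 8/3 - 8*exp(-2*t/3)/3

The OU SDE dX = -theta X dt + sigma dB admits the integrating factor exp(theta t): d(exp(theta t) X_t) = sigma exp(theta t) dB_t. Integrating from 0 to t:
  X_t = x_0 * exp(-theta t) + sigma * int_0^t exp(-theta (t-s)) dB_s.
The Itô integral has mean 0 and (by the Itô isometry) variance sigma^2 * int_0^t exp(-2 theta (t - s)) ds = sigma^2 * (1 - exp(-2 theta t)) / (2 theta).
With theta = 1/3, sigma = 4/3, x_0 = 4/3:
  E[X_t] = 4/3 * exp(-1/3 t) = 4*exp(-t/3)/3
  Var(X_t) = (4/3)^2 * (1 - exp(-2*1/3 t)) / (2 * 1/3) = 8/3 - 8*exp(-2*t/3)/3.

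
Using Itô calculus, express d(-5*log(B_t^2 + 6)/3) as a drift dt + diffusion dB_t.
d(-5*log(B_t^2 + 6)/3) = (5*(B_t^2 - 6)/(3*(B_t^2 + 6)^2)) dt + (-10*B_t/(3*B_t^2 + 18)) dB_t

Itô's formula for f(B_t) gives d f(B_t) = f'(B_t) dB_t + (1/2) f''(B_t) dt. Compute derivatives of f(x) = -5*log(x^2 + 6)/3:
  f'(x)  = -10*x/(3*x^2 + 18)
  f''(x) = 10*(x^2 - 6)/(3*(x^2 + 6)^2)
Substitute x = B_t and multiply the f'' term by 1/2:
  drift     = (1/2) * (10*(x^2 - 6)/(3*(x^2 + 6)^2)) evaluated at B_t = 5*(B_t^2 - 6)/(3*(B_t^2 + 6)^2)
  diffusion = (-10*x/(3*x^2 + 18)) evaluated at B_t = -10*B_t/(3*B_t^2 + 18)
Therefore d(-5*log(B_t^2 + 6)/3) = (5*(B_t^2 - 6)/(3*(B_t^2 + 6)^2)) dt + (-10*B_t/(3*B_t^2 + 18)) dB_t.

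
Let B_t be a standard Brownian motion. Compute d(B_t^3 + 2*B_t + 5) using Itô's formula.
d(B_t^3 + 2*B_t + 5) = (3*B_t) dt + (3*B_t^2 + 2) dB_t

Itô's formula for f(B_t) gives d f(B_t) = f'(B_t) dB_t + (1/2) f''(B_t) dt. Compute derivatives of f(x) = x^3 + 2*x + 5:
  f'(x)  = 3*x^2 + 2
  f''(x) = 6*x
Substitute x = B_t and multiply the f'' term by 1/2:
  drift     = (1/2) * (6*x) evaluated at B_t = 3*B_t
  diffusion = (3*x^2 + 2) evaluated at B_t = 3*B_t^2 + 2
Therefore d(B_t^3 + 2*B_t + 5) = (3*B_t) dt + (3*B_t^2 + 2) dB_t.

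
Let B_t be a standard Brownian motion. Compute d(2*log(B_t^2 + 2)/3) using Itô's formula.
d(2*log(B_t^2 + 2)/3) = (2*(2 - B_t^2)/(3*(B_t^2 + 2)^2)) dt + (4*B_t/(3*(B_t^2 + 2))) dB_t

Itô's formula for f(B_t) gives d f(B_t) = f'(B_t) dB_t + (1/2) f''(B_t) dt. Compute derivatives of f(x) = 2*log(x^2 + 2)/3:
  f'(x)  = 4*x/(3*(x^2 + 2))
  f''(x) = 4*(2 - x^2)/(3*(x^2 + 2)^2)
Substitute x = B_t and multiply the f'' term by 1/2:
  drift     = (1/2) * (4*(2 - x^2)/(3*(x^2 + 2)^2)) evaluated at B_t = 2*(2 - B_t^2)/(3*(B_t^2 + 2)^2)
  diffusion = (4*x/(3*(x^2 + 2))) evaluated at B_t = 4*B_t/(3*(B_t^2 + 2))
Therefore d(2*log(B_t^2 + 2)/3) = (2*(2 - B_t^2)/(3*(B_t^2 + 2)^2)) dt + (4*B_t/(3*(B_t^2 + 2))) dB_t.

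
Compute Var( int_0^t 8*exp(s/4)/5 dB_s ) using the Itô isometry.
Var = 128*exp(t/2)/25 - 128/25

The Itô integral of a deterministic integrand f(s) has mean 0 because each increment f(s) * (B_{s+ds} - B_s) has mean 0. By the Itô isometry:
  Var( int_0^t f(s) dB_s ) = E[ (int_0^t f(s) dB_s)^2 ] = int_0^t f(s)^2 ds.
Here f(s) = 8*exp(s/4)/5, so f(s)^2 = 64*exp(s/2)/25. Integrate:
  int_0^t (64*exp(s/2)/25) ds = 128*exp(t/2)/25 - 128/25.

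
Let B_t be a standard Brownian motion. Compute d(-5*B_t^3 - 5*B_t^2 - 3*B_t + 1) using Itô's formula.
d(-5*B_t^3 - 5*B_t^2 - 3*B_t + 1) = (-15*B_t - 5) dt + (-15*B_t^2 - 10*B_t - 3) dB_t

Itô's formula for f(B_t) gives d f(B_t) = f'(B_t) dB_t + (1/2) f''(B_t) dt. Compute derivatives of f(x) = -5*x^3 - 5*x^2 - 3*x + 1:
  f'(x)  = -15*x^2 - 10*x - 3
  f''(x) = -30*x - 10
Substitute x = B_t and multiply the f'' term by 1/2:
  drift     = (1/2) * (-30*x - 10) evaluated at B_t = -15*B_t - 5
  diffusion = (-15*x^2 - 10*x - 3) evaluated at B_t = -15*B_t^2 - 10*B_t - 3
Therefore d(-5*B_t^3 - 5*B_t^2 - 3*B_t + 1) = (-15*B_t - 5) dt + (-15*B_t^2 - 10*B_t - 3) dB_t.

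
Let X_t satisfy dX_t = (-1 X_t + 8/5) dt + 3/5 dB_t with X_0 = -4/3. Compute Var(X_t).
Var(X_t) = 9/50 - 9*exp(-2*t)/50

The variance V(t) = Var(X_t) satisfies V'(t) = 2 a V(t) + c^2 with V(0) = 0 (drift coefficient is linear in X, diffusion is constant). With a = -1, c = 3/5, the solution is
  V(t) = (c^2 / (2 a)) * (exp(2 a t) - 1)
       = ((3/5)^2 / (2*(-1))) * (exp((-2) t) - 1)
       = 9/50 - 9*exp(-2*t)/50.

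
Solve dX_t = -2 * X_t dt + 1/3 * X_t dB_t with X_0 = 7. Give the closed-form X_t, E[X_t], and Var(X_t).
X_t = 7 * exp((-37/18) t + (1/3) B_t); E[X_t] = 7*exp(-2*t); Var(X_t) = (49*exp(t/9) - 49)*exp(-4*t)

For GBM dX = mu X dt + sigma X dB with X_0 = x_0, apply Itô to Y = log X: dY = (mu - sigma^2/2) dt + sigma dB, so Y_t = log(x_0) + (mu - sigma^2/2) t + sigma B_t and hence X_t = x_0 * exp((mu - sigma^2/2) t + sigma B_t).
With mu = -2, sigma = 1/3, x_0 = 7, this gives:
  X_t = 7 * exp((-37/18) * t + (1/3) * B_t).
Since sigma*B_t ~ Normal(0, sigma^2 t), E[exp(sigma*B_t)] = exp(sigma^2 t / 2); so E[X_t] = x_0 * exp((mu - sigma^2/2) t) * exp(sigma^2 t / 2) = x_0 * exp(mu t) = 7*exp(-2*t).
Var(X_t) = E[X_t^2] - (E[X_t])^2 = x_0^2 * exp(2 mu t) * (exp(sigma^2 t) - 1) = (49*exp(t/9) - 49)*exp(-4*t).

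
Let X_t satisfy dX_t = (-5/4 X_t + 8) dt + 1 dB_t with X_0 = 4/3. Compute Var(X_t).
Var(X_t) = 2/5 - 2*exp(-5*t/2)/5

The variance V(t) = Var(X_t) satisfies V'(t) = 2 a V(t) + c^2 with V(0) = 0 (drift coefficient is linear in X, diffusion is constant). With a = -5/4, c = 1, the solution is
  V(t) = (c^2 / (2 a)) * (exp(2 a t) - 1)
       = (1^2 / (2*(-5/4))) * (exp((-5/2) t) - 1)
       = 2/5 - 2*exp(-5*t/2)/5.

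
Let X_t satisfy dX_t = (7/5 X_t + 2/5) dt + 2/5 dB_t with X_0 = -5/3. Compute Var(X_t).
Var(X_t) = 2*exp(14*t/5)/35 - 2/35

The variance V(t) = Var(X_t) satisfies V'(t) = 2 a V(t) + c^2 with V(0) = 0 (drift coefficient is linear in X, diffusion is constant). With a = 7/5, c = 2/5, the solution is
  V(t) = (c^2 / (2 a)) * (exp(2 a t) - 1)
       = ((2/5)^2 / (2*(7/5))) * (exp((14/5) t) - 1)
       = 2*exp(14*t/5)/35 - 2/35.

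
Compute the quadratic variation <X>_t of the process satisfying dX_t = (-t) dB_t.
<X>_t = t^3/3

For an Itô process dX_t = a(t) dt + b(t) dB_t, the quadratic variation is <X>_t = int_0^t b(s)^2 ds (the drift term does not contribute). Here b(s) = -s, so
  b(s)^2 = s^2.
Integrating from 0 to t:
  <X>_t = int_0^t (s^2) ds = t^3/3.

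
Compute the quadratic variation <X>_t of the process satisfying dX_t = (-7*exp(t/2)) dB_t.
<X>_t = 49*exp(t) - 49

For an Itô process dX_t = a(t) dt + b(t) dB_t, the quadratic variation is <X>_t = int_0^t b(s)^2 ds (the drift term does not contribute). Here b(s) = -7*exp(s/2), so
  b(s)^2 = 49*exp(s).
Integrating from 0 to t:
  <X>_t = int_0^t (49*exp(s)) ds = 49*exp(t) - 49.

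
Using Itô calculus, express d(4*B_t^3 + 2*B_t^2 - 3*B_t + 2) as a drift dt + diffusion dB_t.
d(4*B_t^3 + 2*B_t^2 - 3*B_t + 2) = (12*B_t + 2) dt + (12*B_t^2 + 4*B_t - 3) dB_t

Itô's formula for f(B_t) gives d f(B_t) = f'(B_t) dB_t + (1/2) f''(B_t) dt. Compute derivatives of f(x) = 4*x^3 + 2*x^2 - 3*x + 2:
  f'(x)  = 12*x^2 + 4*x - 3
  f''(x) = 24*x + 4
Substitute x = B_t and multiply the f'' term by 1/2:
  drift     = (1/2) * (24*x + 4) evaluated at B_t = 12*B_t + 2
  diffusion = (12*x^2 + 4*x - 3) evaluated at B_t = 12*B_t^2 + 4*B_t - 3
Therefore d(4*B_t^3 + 2*B_t^2 - 3*B_t + 2) = (12*B_t + 2) dt + (12*B_t^2 + 4*B_t - 3) dB_t.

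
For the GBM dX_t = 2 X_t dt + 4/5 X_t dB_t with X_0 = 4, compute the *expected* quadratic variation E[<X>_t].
E[<X>_t] = 64*exp(116*t/25)/29 - 64/29

<X>_t = int_0^t ((4/5) * X_s)^2 ds. Taking expectation inside the integral: E[<X>_t] = (4/5)^2 * int_0^t E[X_s^2] ds. For GBM, E[X_s^2] = x_0^2 * exp((2 mu + sigma^2) s). Integrating:
  E[<X>_t] = (4/5)^2 * 4^2 * (exp((2*2 + (4/5)^2) t) - 1) / (2*2 + (4/5)^2)
           = (4/5)^2 * 4^2 * (exp((116/25) t) - 1) / (116/25) = 64*exp(116*t/25)/29 - 64/29.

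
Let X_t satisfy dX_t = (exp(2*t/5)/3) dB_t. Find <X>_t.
<X>_t = 5*exp(4*t/5)/36 - 5/36

For an Itô process dX_t = a(t) dt + b(t) dB_t, the quadratic variation is <X>_t = int_0^t b(s)^2 ds (the drift term does not contribute). Here b(s) = exp(2*s/5)/3, so
  b(s)^2 = exp(4*s/5)/9.
Integrating from 0 to t:
  <X>_t = int_0^t (exp(4*s/5)/9) ds = 5*exp(4*t/5)/36 - 5/36.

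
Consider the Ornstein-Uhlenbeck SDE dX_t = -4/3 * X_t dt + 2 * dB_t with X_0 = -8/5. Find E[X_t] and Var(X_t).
E[X_t] = -8*exp(-4*t/3)/5; Var(X_t) = 3/2 - 3*exp(-8*t/3)/2

The OU SDE dX = -theta X dt + sigma dB admits the integrating factor exp(theta t): d(exp(theta t) X_t) = sigma exp(theta t) dB_t. Integrating from 0 to t:
  X_t = x_0 * exp(-theta t) + sigma * int_0^t exp(-theta (t-s)) dB_s.
The Itô integral has mean 0 and (by the Itô isometry) variance sigma^2 * int_0^t exp(-2 theta (t - s)) ds = sigma^2 * (1 - exp(-2 theta t)) / (2 theta).
With theta = 4/3, sigma = 2, x_0 = -8/5:
  E[X_t] = -8/5 * exp(-4/3 t) = -8*exp(-4*t/3)/5
  Var(X_t) = (2)^2 * (1 - exp(-2*4/3 t)) / (2 * 4/3) = 3/2 - 3*exp(-8*t/3)/2.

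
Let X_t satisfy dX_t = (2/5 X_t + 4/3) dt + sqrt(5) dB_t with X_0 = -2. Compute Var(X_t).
Var(X_t) = 25*exp(4*t/5)/4 - 25/4

The variance V(t) = Var(X_t) satisfies V'(t) = 2 a V(t) + c^2 with V(0) = 0 (drift coefficient is linear in X, diffusion is constant). With a = 2/5, c = sqrt(5), the solution is
  V(t) = (c^2 / (2 a)) * (exp(2 a t) - 1)
       = (sqrt(5)^2 / (2*(2/5))) * (exp((4/5) t) - 1)
       = 25*exp(4*t/5)/4 - 25/4.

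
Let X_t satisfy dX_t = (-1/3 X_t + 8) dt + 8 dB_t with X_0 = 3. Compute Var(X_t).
Var(X_t) = 96 - 96*exp(-2*t/3)

The variance V(t) = Var(X_t) satisfies V'(t) = 2 a V(t) + c^2 with V(0) = 0 (drift coefficient is linear in X, diffusion is constant). With a = -1/3, c = 8, the solution is
  V(t) = (c^2 / (2 a)) * (exp(2 a t) - 1)
       = (8^2 / (2*(-1/3))) * (exp((-2/3) t) - 1)
       = 96 - 96*exp(-2*t/3).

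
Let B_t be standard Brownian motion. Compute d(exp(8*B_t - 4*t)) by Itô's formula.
d(exp(8*B_t - 4*t)) = (28*exp(8*B_t - 4*t)) dt + (8*exp(8*B_t - 4*t)) dB_t

Itô's formula for f(t, x): d f(t, B_t) = (f_t + (1/2) f_xx) dt + f_x dB_t. Compute partials of f(t, x) = exp(-4*t + 8*x):
  f_t(t,x)  = -4*exp(-4*t + 8*x)
  f_x(t,x)  = 8*exp(-4*t + 8*x)
  f_xx(t,x) = 64*exp(-4*t + 8*x)
Assemble drift = f_t + (1/2) f_xx = 28*exp(-4*t + 8*x) and diffusion = f_x = 8*exp(-4*t + 8*x). Substituting x = B_t:
  d(exp(8*B_t - 4*t)) = (28*exp(8*B_t - 4*t)) dt + (8*exp(8*B_t - 4*t)) dB_t.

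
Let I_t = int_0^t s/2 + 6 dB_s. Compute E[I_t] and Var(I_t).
E[I_t] = 0; Var(I_t) = t*(t^2 + 36*t + 432)/12

The Itô integral of a deterministic integrand f(s) has mean 0 because each increment f(s) * (B_{s+ds} - B_s) has mean 0. By the Itô isometry:
  Var( int_0^t f(s) dB_s ) = E[ (int_0^t f(s) dB_s)^2 ] = int_0^t f(s)^2 ds.
Here f(s) = s/2 + 6, so f(s)^2 = (s + 12)^2/4. Integrate:
  int_0^t ((s + 12)^2/4) ds = t*(t^2 + 36*t + 432)/12.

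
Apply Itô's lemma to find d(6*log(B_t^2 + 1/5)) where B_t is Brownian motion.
d(6*log(B_t^2 + 1/5)) = (30*(1 - 5*B_t^2)/(5*B_t^2 + 1)^2) dt + (60*B_t/(5*B_t^2 + 1)) dB_t

Itô's formula for f(B_t) gives d f(B_t) = f'(B_t) dB_t + (1/2) f''(B_t) dt. Compute derivatives of f(x) = 6*log(x^2 + 1/5):
  f'(x)  = 60*x/(5*x^2 + 1)
  f''(x) = 60*(1 - 5*x^2)/(5*x^2 + 1)^2
Substitute x = B_t and multiply the f'' term by 1/2:
  drift     = (1/2) * (60*(1 - 5*x^2)/(5*x^2 + 1)^2) evaluated at B_t = 30*(1 - 5*B_t^2)/(5*B_t^2 + 1)^2
  diffusion = (60*x/(5*x^2 + 1)) evaluated at B_t = 60*B_t/(5*B_t^2 + 1)
Therefore d(6*log(B_t^2 + 1/5)) = (30*(1 - 5*B_t^2)/(5*B_t^2 + 1)^2) dt + (60*B_t/(5*B_t^2 + 1)) dB_t.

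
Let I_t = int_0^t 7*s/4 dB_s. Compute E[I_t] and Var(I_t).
E[I_t] = 0; Var(I_t) = 49*t^3/48

The Itô integral of a deterministic integrand f(s) has mean 0 because each increment f(s) * (B_{s+ds} - B_s) has mean 0. By the Itô isometry:
  Var( int_0^t f(s) dB_s ) = E[ (int_0^t f(s) dB_s)^2 ] = int_0^t f(s)^2 ds.
Here f(s) = 7*s/4, so f(s)^2 = 49*s^2/16. Integrate:
  int_0^t (49*s^2/16) ds = 49*t^3/48.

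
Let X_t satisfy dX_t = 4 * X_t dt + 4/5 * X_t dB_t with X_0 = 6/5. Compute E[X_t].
E[X_t] = 6*exp(4*t)/5

For GBM dX = mu X dt + sigma X dB with X_0 = x_0, apply Itô to Y = log X: dY = (mu - sigma^2/2) dt + sigma dB, so Y_t = log(x_0) + (mu - sigma^2/2) t + sigma B_t and hence X_t = x_0 * exp((mu - sigma^2/2) t + sigma B_t).
With mu = 4, sigma = 4/5, x_0 = 6/5, this gives:
  X_t = 6/5 * exp((92/25) * t + (4/5) * B_t).
Since sigma*B_t ~ Normal(0, sigma^2 t), E[exp(sigma*B_t)] = exp(sigma^2 t / 2); so E[X_t] = x_0 * exp((mu - sigma^2/2) t) * exp(sigma^2 t / 2) = x_0 * exp(mu t) = 6*exp(4*t)/5.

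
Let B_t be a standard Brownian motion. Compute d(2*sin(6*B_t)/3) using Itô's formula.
d(2*sin(6*B_t)/3) = (-12*sin(6*B_t)) dt + (4*cos(6*B_t)) dB_t

Itô's formula for f(B_t) gives d f(B_t) = f'(B_t) dB_t + (1/2) f''(B_t) dt. Compute derivatives of f(x) = 2*sin(6*x)/3:
  f'(x)  = 4*cos(6*x)
  f''(x) = -24*sin(6*x)
Substitute x = B_t and multiply the f'' term by 1/2:
  drift     = (1/2) * (-24*sin(6*x)) evaluated at B_t = -12*sin(6*B_t)
  diffusion = (4*cos(6*x)) evaluated at B_t = 4*cos(6*B_t)
Therefore d(2*sin(6*B_t)/3) = (-12*sin(6*B_t)) dt + (4*cos(6*B_t)) dB_t.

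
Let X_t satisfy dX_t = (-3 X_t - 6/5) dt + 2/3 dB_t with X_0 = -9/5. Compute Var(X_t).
Var(X_t) = 2/27 - 2*exp(-6*t)/27

The variance V(t) = Var(X_t) satisfies V'(t) = 2 a V(t) + c^2 with V(0) = 0 (drift coefficient is linear in X, diffusion is constant). With a = -3, c = 2/3, the solution is
  V(t) = (c^2 / (2 a)) * (exp(2 a t) - 1)
       = ((2/3)^2 / (2*(-3))) * (exp((-6) t) - 1)
       = 2/27 - 2*exp(-6*t)/27.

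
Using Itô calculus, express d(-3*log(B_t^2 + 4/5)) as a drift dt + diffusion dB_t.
d(-3*log(B_t^2 + 4/5)) = (15*(5*B_t^2 - 4)/(5*B_t^2 + 4)^2) dt + (-30*B_t/(5*B_t^2 + 4)) dB_t

Itô's formula for f(B_t) gives d f(B_t) = f'(B_t) dB_t + (1/2) f''(B_t) dt. Compute derivatives of f(x) = -3*log(x^2 + 4/5):
  f'(x)  = -30*x/(5*x^2 + 4)
  f''(x) = 30*(5*x^2 - 4)/(5*x^2 + 4)^2
Substitute x = B_t and multiply the f'' term by 1/2:
  drift     = (1/2) * (30*(5*x^2 - 4)/(5*x^2 + 4)^2) evaluated at B_t = 15*(5*B_t^2 - 4)/(5*B_t^2 + 4)^2
  diffusion = (-30*x/(5*x^2 + 4)) evaluated at B_t = -30*B_t/(5*B_t^2 + 4)
Therefore d(-3*log(B_t^2 + 4/5)) = (15*(5*B_t^2 - 4)/(5*B_t^2 + 4)^2) dt + (-30*B_t/(5*B_t^2 + 4)) dB_t.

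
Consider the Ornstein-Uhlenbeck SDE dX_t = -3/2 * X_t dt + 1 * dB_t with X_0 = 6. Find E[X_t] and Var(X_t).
E[X_t] = 6*exp(-3*t/2); Var(X_t) = 1/3 - exp(-3*t)/3

The OU SDE dX = -theta X dt + sigma dB admits the integrating factor exp(theta t): d(exp(theta t) X_t) = sigma exp(theta t) dB_t. Integrating from 0 to t:
  X_t = x_0 * exp(-theta t) + sigma * int_0^t exp(-theta (t-s)) dB_s.
The Itô integral has mean 0 and (by the Itô isometry) variance sigma^2 * int_0^t exp(-2 theta (t - s)) ds = sigma^2 * (1 - exp(-2 theta t)) / (2 theta).
With theta = 3/2, sigma = 1, x_0 = 6:
  E[X_t] = 6 * exp(-3/2 t) = 6*exp(-3*t/2)
  Var(X_t) = (1)^2 * (1 - exp(-2*3/2 t)) / (2 * 3/2) = 1/3 - exp(-3*t)/3.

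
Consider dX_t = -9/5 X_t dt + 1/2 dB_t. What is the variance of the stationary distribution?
lim Var(X_t) = 5/72

The OU SDE dX = -theta X dt + sigma dB admits the integrating factor exp(theta t): d(exp(theta t) X_t) = sigma exp(theta t) dB_t. Integrating from 0 to t gives X_t = x_0 * exp(-theta t) + sigma * int_0^t exp(-theta (t-s)) dB_s for any initial x_0. The Itô integral has variance (by the Itô isometry) sigma^2 * int_0^t exp(-2 theta (t - s)) ds = sigma^2 * (1 - exp(-2 theta t)) / (2 theta), independent of x_0.
With theta = 9/5, sigma = 1/2:
  Var(X_t) = (1/2)^2 * (1 - exp(-2*9/5 t)) / (2 * 9/5) = 5/72 - 5*exp(-18*t/5)/72.
As t -> infinity, exp(-2*9/5 t) -> 0, so the stationary variance is sigma^2 / (2 theta) = 5/72.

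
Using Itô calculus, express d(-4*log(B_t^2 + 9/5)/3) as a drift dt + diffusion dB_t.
d(-4*log(B_t^2 + 9/5)/3) = (20*(5*B_t^2 - 9)/(3*(5*B_t^2 + 9)^2)) dt + (-40*B_t/(15*B_t^2 + 27)) dB_t

Itô's formula for f(B_t) gives d f(B_t) = f'(B_t) dB_t + (1/2) f''(B_t) dt. Compute derivatives of f(x) = -4*log(x^2 + 9/5)/3:
  f'(x)  = -40*x/(15*x^2 + 27)
  f''(x) = 40*(5*x^2 - 9)/(3*(5*x^2 + 9)^2)
Substitute x = B_t and multiply the f'' term by 1/2:
  drift     = (1/2) * (40*(5*x^2 - 9)/(3*(5*x^2 + 9)^2)) evaluated at B_t = 20*(5*B_t^2 - 9)/(3*(5*B_t^2 + 9)^2)
  diffusion = (-40*x/(15*x^2 + 27)) evaluated at B_t = -40*B_t/(15*B_t^2 + 27)
Therefore d(-4*log(B_t^2 + 9/5)/3) = (20*(5*B_t^2 - 9)/(3*(5*B_t^2 + 9)^2)) dt + (-40*B_t/(15*B_t^2 + 27)) dB_t.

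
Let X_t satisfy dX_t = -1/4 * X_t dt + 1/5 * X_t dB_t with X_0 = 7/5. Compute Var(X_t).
Var(X_t) = (49*exp(t/25) - 49)*exp(-t/2)/25

For GBM dX = mu X dt + sigma X dB with X_0 = x_0, apply Itô to Y = log X: dY = (mu - sigma^2/2) dt + sigma dB, so Y_t = log(x_0) + (mu - sigma^2/2) t + sigma B_t and hence X_t = x_0 * exp((mu - sigma^2/2) t + sigma B_t).
With mu = -1/4, sigma = 1/5, x_0 = 7/5, this gives:
  X_t = 7/5 * exp((-27/100) * t + (1/5) * B_t).
Since sigma*B_t ~ Normal(0, sigma^2 t), E[exp(sigma*B_t)] = exp(sigma^2 t / 2); so E[X_t] = x_0 * exp((mu - sigma^2/2) t) * exp(sigma^2 t / 2) = x_0 * exp(mu t) = 7*exp(-t/4)/5.
Var(X_t) = E[X_t^2] - (E[X_t])^2 = x_0^2 * exp(2 mu t) * (exp(sigma^2 t) - 1) = (49*exp(t/25) - 49)*exp(-t/2)/25.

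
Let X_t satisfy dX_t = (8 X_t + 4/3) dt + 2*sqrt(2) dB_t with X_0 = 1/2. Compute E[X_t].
E[X_t] = 2*exp(8*t)/3 - 1/6

Taking expectations and using E[dB_t] = 0, the mean m(t) = E[X_t] satisfies the ODE m'(t) = a m(t) + b with m(0) = x_0. With a = 8, b = 4/3, x_0 = 1/2, the solution is
  m(t) = x_0 * exp(a t) + (b/a) * (exp(a t) - 1)
       = (1/2) * exp(8 t) + ((4/3)/8) * (exp(8 t) - 1)
       = 2*exp(8*t)/3 - 1/6.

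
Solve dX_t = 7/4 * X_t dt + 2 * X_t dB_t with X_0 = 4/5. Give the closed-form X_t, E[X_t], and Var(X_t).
X_t = 4/5 * exp((-1/4) t + (2) B_t); E[X_t] = 4*exp(7*t/4)/5; Var(X_t) = 16*(exp(4*t) - 1)*exp(7*t/2)/25

For GBM dX = mu X dt + sigma X dB with X_0 = x_0, apply Itô to Y = log X: dY = (mu - sigma^2/2) dt + sigma dB, so Y_t = log(x_0) + (mu - sigma^2/2) t + sigma B_t and hence X_t = x_0 * exp((mu - sigma^2/2) t + sigma B_t).
With mu = 7/4, sigma = 2, x_0 = 4/5, this gives:
  X_t = 4/5 * exp((-1/4) * t + (2) * B_t).
Since sigma*B_t ~ Normal(0, sigma^2 t), E[exp(sigma*B_t)] = exp(sigma^2 t / 2); so E[X_t] = x_0 * exp((mu - sigma^2/2) t) * exp(sigma^2 t / 2) = x_0 * exp(mu t) = 4*exp(7*t/4)/5.
Var(X_t) = E[X_t^2] - (E[X_t])^2 = x_0^2 * exp(2 mu t) * (exp(sigma^2 t) - 1) = 16*(exp(4*t) - 1)*exp(7*t/2)/25.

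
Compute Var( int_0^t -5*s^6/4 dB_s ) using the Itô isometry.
Var = 25*t^13/208

The Itô integral of a deterministic integrand f(s) has mean 0 because each increment f(s) * (B_{s+ds} - B_s) has mean 0. By the Itô isometry:
  Var( int_0^t f(s) dB_s ) = E[ (int_0^t f(s) dB_s)^2 ] = int_0^t f(s)^2 ds.
Here f(s) = -5*s^6/4, so f(s)^2 = 25*s^12/16. Integrate:
  int_0^t (25*s^12/16) ds = 25*t^13/208.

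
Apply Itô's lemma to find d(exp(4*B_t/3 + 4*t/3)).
d(exp(4*B_t/3 + 4*t/3)) = (20*exp(4*B_t/3 + 4*t/3)/9) dt + (4*exp(4*B_t/3 + 4*t/3)/3) dB_t

Itô's formula for f(t, x): d f(t, B_t) = (f_t + (1/2) f_xx) dt + f_x dB_t. Compute partials of f(t, x) = exp(4*t/3 + 4*x/3):
  f_t(t,x)  = 4*exp(4*t/3 + 4*x/3)/3
  f_x(t,x)  = 4*exp(4*t/3 + 4*x/3)/3
  f_xx(t,x) = 16*exp(4*t/3 + 4*x/3)/9
Assemble drift = f_t + (1/2) f_xx = 20*exp(4*t/3 + 4*x/3)/9 and diffusion = f_x = 4*exp(4*t/3 + 4*x/3)/3. Substituting x = B_t:
  d(exp(4*B_t/3 + 4*t/3)) = (20*exp(4*B_t/3 + 4*t/3)/9) dt + (4*exp(4*B_t/3 + 4*t/3)/3) dB_t.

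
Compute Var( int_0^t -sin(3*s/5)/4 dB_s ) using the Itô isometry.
Var = t/32 - 5*sin(6*t/5)/192

The Itô integral of a deterministic integrand f(s) has mean 0 because each increment f(s) * (B_{s+ds} - B_s) has mean 0. By the Itô isometry:
  Var( int_0^t f(s) dB_s ) = E[ (int_0^t f(s) dB_s)^2 ] = int_0^t f(s)^2 ds.
Here f(s) = -sin(3*s/5)/4, so f(s)^2 = sin(3*s/5)^2/16. Integrate:
  int_0^t (sin(3*s/5)^2/16) ds = t/32 - 5*sin(6*t/5)/192.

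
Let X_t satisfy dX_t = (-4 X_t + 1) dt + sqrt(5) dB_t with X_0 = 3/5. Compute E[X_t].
E[X_t] = 1/4 + 7*exp(-4*t)/20

Taking expectations and using E[dB_t] = 0, the mean m(t) = E[X_t] satisfies the ODE m'(t) = a m(t) + b with m(0) = x_0. With a = -4, b = 1, x_0 = 3/5, the solution is
  m(t) = x_0 * exp(a t) + (b/a) * (exp(a t) - 1)
       = (3/5) * exp((-4) t) + (1/(-4)) * (exp((-4) t) - 1)
       = 1/4 + 7*exp(-4*t)/20.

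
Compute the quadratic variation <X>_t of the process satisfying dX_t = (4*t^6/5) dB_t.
<X>_t = 16*t^13/325

For an Itô process dX_t = a(t) dt + b(t) dB_t, the quadratic variation is <X>_t = int_0^t b(s)^2 ds (the drift term does not contribute). Here b(s) = 4*s^6/5, so
  b(s)^2 = 16*s^12/25.
Integrating from 0 to t:
  <X>_t = int_0^t (16*s^12/25) ds = 16*t^13/325.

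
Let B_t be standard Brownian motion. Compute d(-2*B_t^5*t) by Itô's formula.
d(-2*B_t^5*t) = (2*B_t^3*(-B_t^2 - 10*t)) dt + (-10*B_t^4*t) dB_t

Itô's formula for f(t, x): d f(t, B_t) = (f_t + (1/2) f_xx) dt + f_x dB_t. Compute partials of f(t, x) = -2*t*x^5:
  f_t(t,x)  = -2*x^5
  f_x(t,x)  = -10*t*x^4
  f_xx(t,x) = -40*t*x^3
Assemble drift = f_t + (1/2) f_xx = 2*x^3*(-10*t - x^2) and diffusion = f_x = -10*t*x^4. Substituting x = B_t:
  d(-2*B_t^5*t) = (2*B_t^3*(-B_t^2 - 10*t)) dt + (-10*B_t^4*t) dB_t.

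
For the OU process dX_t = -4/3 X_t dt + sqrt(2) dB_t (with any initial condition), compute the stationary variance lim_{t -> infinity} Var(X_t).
lim Var(X_t) = 3/4

The OU SDE dX = -theta X dt + sigma dB admits the integrating factor exp(theta t): d(exp(theta t) X_t) = sigma exp(theta t) dB_t. Integrating from 0 to t gives X_t = x_0 * exp(-theta t) + sigma * int_0^t exp(-theta (t-s)) dB_s for any initial x_0. The Itô integral has variance (by the Itô isometry) sigma^2 * int_0^t exp(-2 theta (t - s)) ds = sigma^2 * (1 - exp(-2 theta t)) / (2 theta), independent of x_0.
With theta = 4/3, sigma = sqrt(2):
  Var(X_t) = (sqrt(2))^2 * (1 - exp(-2*4/3 t)) / (2 * 4/3) = 3/4 - 3*exp(-8*t/3)/4.
As t -> infinity, exp(-2*4/3 t) -> 0, so the stationary variance is sigma^2 / (2 theta) = 3/4.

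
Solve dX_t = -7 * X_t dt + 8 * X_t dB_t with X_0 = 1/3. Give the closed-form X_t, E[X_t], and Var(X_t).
X_t = 1/3 * exp((-39) t + (8) B_t); E[X_t] = exp(-7*t)/3; Var(X_t) = (exp(64*t) - 1)*exp(-14*t)/9

For GBM dX = mu X dt + sigma X dB with X_0 = x_0, apply Itô to Y = log X: dY = (mu - sigma^2/2) dt + sigma dB, so Y_t = log(x_0) + (mu - sigma^2/2) t + sigma B_t and hence X_t = x_0 * exp((mu - sigma^2/2) t + sigma B_t).
With mu = -7, sigma = 8, x_0 = 1/3, this gives:
  X_t = 1/3 * exp((-39) * t + (8) * B_t).
Since sigma*B_t ~ Normal(0, sigma^2 t), E[exp(sigma*B_t)] = exp(sigma^2 t / 2); so E[X_t] = x_0 * exp((mu - sigma^2/2) t) * exp(sigma^2 t / 2) = x_0 * exp(mu t) = exp(-7*t)/3.
Var(X_t) = E[X_t^2] - (E[X_t])^2 = x_0^2 * exp(2 mu t) * (exp(sigma^2 t) - 1) = (exp(64*t) - 1)*exp(-14*t)/9.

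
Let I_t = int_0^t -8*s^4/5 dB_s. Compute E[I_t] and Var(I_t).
E[I_t] = 0; Var(I_t) = 64*t^9/225

The Itô integral of a deterministic integrand f(s) has mean 0 because each increment f(s) * (B_{s+ds} - B_s) has mean 0. By the Itô isometry:
  Var( int_0^t f(s) dB_s ) = E[ (int_0^t f(s) dB_s)^2 ] = int_0^t f(s)^2 ds.
Here f(s) = -8*s^4/5, so f(s)^2 = 64*s^8/25. Integrate:
  int_0^t (64*s^8/25) ds = 64*t^9/225.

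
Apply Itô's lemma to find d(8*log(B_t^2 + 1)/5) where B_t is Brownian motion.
d(8*log(B_t^2 + 1)/5) = (8*(1 - B_t^2)/(5*(B_t^2 + 1)^2)) dt + (16*B_t/(5*(B_t^2 + 1))) dB_t

Itô's formula for f(B_t) gives d f(B_t) = f'(B_t) dB_t + (1/2) f''(B_t) dt. Compute derivatives of f(x) = 8*log(x^2 + 1)/5:
  f'(x)  = 16*x/(5*(x^2 + 1))
  f''(x) = 16*(1 - x^2)/(5*(x^2 + 1)^2)
Substitute x = B_t and multiply the f'' term by 1/2:
  drift     = (1/2) * (16*(1 - x^2)/(5*(x^2 + 1)^2)) evaluated at B_t = 8*(1 - B_t^2)/(5*(B_t^2 + 1)^2)
  diffusion = (16*x/(5*(x^2 + 1))) evaluated at B_t = 16*B_t/(5*(B_t^2 + 1))
Therefore d(8*log(B_t^2 + 1)/5) = (8*(1 - B_t^2)/(5*(B_t^2 + 1)^2)) dt + (16*B_t/(5*(B_t^2 + 1))) dB_t.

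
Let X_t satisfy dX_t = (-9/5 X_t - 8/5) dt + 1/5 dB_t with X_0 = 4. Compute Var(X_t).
Var(X_t) = 1/90 - exp(-18*t/5)/90

The variance V(t) = Var(X_t) satisfies V'(t) = 2 a V(t) + c^2 with V(0) = 0 (drift coefficient is linear in X, diffusion is constant). With a = -9/5, c = 1/5, the solution is
  V(t) = (c^2 / (2 a)) * (exp(2 a t) - 1)
       = ((1/5)^2 / (2*(-9/5))) * (exp((-18/5) t) - 1)
       = 1/90 - exp(-18*t/5)/90.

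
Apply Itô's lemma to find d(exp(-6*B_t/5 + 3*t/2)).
d(exp(-6*B_t/5 + 3*t/2)) = (111*exp(-6*B_t/5 + 3*t/2)/50) dt + (-6*exp(-6*B_t/5 + 3*t/2)/5) dB_t

Itô's formula for f(t, x): d f(t, B_t) = (f_t + (1/2) f_xx) dt + f_x dB_t. Compute partials of f(t, x) = exp(3*t/2 - 6*x/5):
  f_t(t,x)  = 3*exp(3*t/2 - 6*x/5)/2
  f_x(t,x)  = -6*exp(3*t/2 - 6*x/5)/5
  f_xx(t,x) = 36*exp(3*t/2 - 6*x/5)/25
Assemble drift = f_t + (1/2) f_xx = 111*exp(3*t/2 - 6*x/5)/50 and diffusion = f_x = -6*exp(3*t/2 - 6*x/5)/5. Substituting x = B_t:
  d(exp(-6*B_t/5 + 3*t/2)) = (111*exp(-6*B_t/5 + 3*t/2)/50) dt + (-6*exp(-6*B_t/5 + 3*t/2)/5) dB_t.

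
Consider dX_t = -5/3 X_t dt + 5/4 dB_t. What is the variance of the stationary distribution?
lim Var(X_t) = 15/32

The OU SDE dX = -theta X dt + sigma dB admits the integrating factor exp(theta t): d(exp(theta t) X_t) = sigma exp(theta t) dB_t. Integrating from 0 to t gives X_t = x_0 * exp(-theta t) + sigma * int_0^t exp(-theta (t-s)) dB_s for any initial x_0. The Itô integral has variance (by the Itô isometry) sigma^2 * int_0^t exp(-2 theta (t - s)) ds = sigma^2 * (1 - exp(-2 theta t)) / (2 theta), independent of x_0.
With theta = 5/3, sigma = 5/4:
  Var(X_t) = (5/4)^2 * (1 - exp(-2*5/3 t)) / (2 * 5/3) = 15/32 - 15*exp(-10*t/3)/32.
As t -> infinity, exp(-2*5/3 t) -> 0, so the stationary variance is sigma^2 / (2 theta) = 15/32.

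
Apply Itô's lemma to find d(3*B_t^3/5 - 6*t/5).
d(3*B_t^3/5 - 6*t/5) = (9*B_t/5 - 6/5) dt + (9*B_t^2/5) dB_t

Itô's formula for f(t, x): d f(t, B_t) = (f_t + (1/2) f_xx) dt + f_x dB_t. Compute partials of f(t, x) = -6*t/5 + 3*x^3/5:
  f_t(t,x)  = -6/5
  f_x(t,x)  = 9*x^2/5
  f_xx(t,x) = 18*x/5
Assemble drift = f_t + (1/2) f_xx = 9*x/5 - 6/5 and diffusion = f_x = 9*x^2/5. Substituting x = B_t:
  d(3*B_t^3/5 - 6*t/5) = (9*B_t/5 - 6/5) dt + (9*B_t^2/5) dB_t.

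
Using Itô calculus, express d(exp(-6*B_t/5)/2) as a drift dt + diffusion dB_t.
d(exp(-6*B_t/5)/2) = (9*exp(-6*B_t/5)/25) dt + (-3*exp(-6*B_t/5)/5) dB_t

Itô's formula for f(B_t) gives d f(B_t) = f'(B_t) dB_t + (1/2) f''(B_t) dt. Compute derivatives of f(x) = exp(-6*x/5)/2:
  f'(x)  = -3*exp(-6*x/5)/5
  f''(x) = 18*exp(-6*x/5)/25
Substitute x = B_t and multiply the f'' term by 1/2:
  drift     = (1/2) * (18*exp(-6*x/5)/25) evaluated at B_t = 9*exp(-6*B_t/5)/25
  diffusion = (-3*exp(-6*x/5)/5) evaluated at B_t = -3*exp(-6*B_t/5)/5
Therefore d(exp(-6*B_t/5)/2) = (9*exp(-6*B_t/5)/25) dt + (-3*exp(-6*B_t/5)/5) dB_t.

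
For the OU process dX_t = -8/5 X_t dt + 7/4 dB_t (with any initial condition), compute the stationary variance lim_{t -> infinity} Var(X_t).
lim Var(X_t) = 245/256

The OU SDE dX = -theta X dt + sigma dB admits the integrating factor exp(theta t): d(exp(theta t) X_t) = sigma exp(theta t) dB_t. Integrating from 0 to t gives X_t = x_0 * exp(-theta t) + sigma * int_0^t exp(-theta (t-s)) dB_s for any initial x_0. The Itô integral has variance (by the Itô isometry) sigma^2 * int_0^t exp(-2 theta (t - s)) ds = sigma^2 * (1 - exp(-2 theta t)) / (2 theta), independent of x_0.
With theta = 8/5, sigma = 7/4:
  Var(X_t) = (7/4)^2 * (1 - exp(-2*8/5 t)) / (2 * 8/5) = 245/256 - 245*exp(-16*t/5)/256.
As t -> infinity, exp(-2*8/5 t) -> 0, so the stationary variance is sigma^2 / (2 theta) = 245/256.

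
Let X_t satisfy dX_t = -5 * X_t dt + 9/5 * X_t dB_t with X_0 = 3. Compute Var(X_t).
Var(X_t) = (9*exp(81*t/25) - 9)*exp(-10*t)

For GBM dX = mu X dt + sigma X dB with X_0 = x_0, apply Itô to Y = log X: dY = (mu - sigma^2/2) dt + sigma dB, so Y_t = log(x_0) + (mu - sigma^2/2) t + sigma B_t and hence X_t = x_0 * exp((mu - sigma^2/2) t + sigma B_t).
With mu = -5, sigma = 9/5, x_0 = 3, this gives:
  X_t = 3 * exp((-331/50) * t + (9/5) * B_t).
Since sigma*B_t ~ Normal(0, sigma^2 t), E[exp(sigma*B_t)] = exp(sigma^2 t / 2); so E[X_t] = x_0 * exp((mu - sigma^2/2) t) * exp(sigma^2 t / 2) = x_0 * exp(mu t) = 3*exp(-5*t).
Var(X_t) = E[X_t^2] - (E[X_t])^2 = x_0^2 * exp(2 mu t) * (exp(sigma^2 t) - 1) = (9*exp(81*t/25) - 9)*exp(-10*t).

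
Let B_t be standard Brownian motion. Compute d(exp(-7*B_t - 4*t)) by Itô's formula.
d(exp(-7*B_t - 4*t)) = (41*exp(-7*B_t - 4*t)/2) dt + (-7*exp(-7*B_t - 4*t)) dB_t

Itô's formula for f(t, x): d f(t, B_t) = (f_t + (1/2) f_xx) dt + f_x dB_t. Compute partials of f(t, x) = exp(-4*t - 7*x):
  f_t(t,x)  = -4*exp(-4*t - 7*x)
  f_x(t,x)  = -7*exp(-4*t - 7*x)
  f_xx(t,x) = 49*exp(-4*t - 7*x)
Assemble drift = f_t + (1/2) f_xx = 41*exp(-4*t - 7*x)/2 and diffusion = f_x = -7*exp(-4*t - 7*x). Substituting x = B_t:
  d(exp(-7*B_t - 4*t)) = (41*exp(-7*B_t - 4*t)/2) dt + (-7*exp(-7*B_t - 4*t)) dB_t.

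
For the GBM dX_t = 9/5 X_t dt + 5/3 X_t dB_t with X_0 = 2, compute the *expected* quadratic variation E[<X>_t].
E[<X>_t] = 500*exp(287*t/45)/287 - 500/287

<X>_t = int_0^t ((5/3) * X_s)^2 ds. Taking expectation inside the integral: E[<X>_t] = (5/3)^2 * int_0^t E[X_s^2] ds. For GBM, E[X_s^2] = x_0^2 * exp((2 mu + sigma^2) s). Integrating:
  E[<X>_t] = (5/3)^2 * 2^2 * (exp((2*(9/5) + (5/3)^2) t) - 1) / (2*(9/5) + (5/3)^2)
           = (5/3)^2 * 2^2 * (exp((287/45) t) - 1) / (287/45) = 500*exp(287*t/45)/287 - 500/287.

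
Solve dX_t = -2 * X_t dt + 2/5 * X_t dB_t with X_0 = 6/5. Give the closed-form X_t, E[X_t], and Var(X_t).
X_t = 6/5 * exp((-52/25) t + (2/5) B_t); E[X_t] = 6*exp(-2*t)/5; Var(X_t) = (36*exp(4*t/25) - 36)*exp(-4*t)/25

For GBM dX = mu X dt + sigma X dB with X_0 = x_0, apply Itô to Y = log X: dY = (mu - sigma^2/2) dt + sigma dB, so Y_t = log(x_0) + (mu - sigma^2/2) t + sigma B_t and hence X_t = x_0 * exp((mu - sigma^2/2) t + sigma B_t).
With mu = -2, sigma = 2/5, x_0 = 6/5, this gives:
  X_t = 6/5 * exp((-52/25) * t + (2/5) * B_t).
Since sigma*B_t ~ Normal(0, sigma^2 t), E[exp(sigma*B_t)] = exp(sigma^2 t / 2); so E[X_t] = x_0 * exp((mu - sigma^2/2) t) * exp(sigma^2 t / 2) = x_0 * exp(mu t) = 6*exp(-2*t)/5.
Var(X_t) = E[X_t^2] - (E[X_t])^2 = x_0^2 * exp(2 mu t) * (exp(sigma^2 t) - 1) = (36*exp(4*t/25) - 36)*exp(-4*t)/25.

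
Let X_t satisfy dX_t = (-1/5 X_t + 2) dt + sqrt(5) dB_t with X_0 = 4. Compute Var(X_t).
Var(X_t) = 25/2 - 25*exp(-2*t/5)/2

The variance V(t) = Var(X_t) satisfies V'(t) = 2 a V(t) + c^2 with V(0) = 0 (drift coefficient is linear in X, diffusion is constant). With a = -1/5, c = sqrt(5), the solution is
  V(t) = (c^2 / (2 a)) * (exp(2 a t) - 1)
       = (sqrt(5)^2 / (2*(-1/5))) * (exp((-2/5) t) - 1)
       = 25/2 - 25*exp(-2*t/5)/2.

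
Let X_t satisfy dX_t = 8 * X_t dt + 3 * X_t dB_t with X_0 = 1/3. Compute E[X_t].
E[X_t] = exp(8*t)/3

For GBM dX = mu X dt + sigma X dB with X_0 = x_0, apply Itô to Y = log X: dY = (mu - sigma^2/2) dt + sigma dB, so Y_t = log(x_0) + (mu - sigma^2/2) t + sigma B_t and hence X_t = x_0 * exp((mu - sigma^2/2) t + sigma B_t).
With mu = 8, sigma = 3, x_0 = 1/3, this gives:
  X_t = 1/3 * exp((7/2) * t + (3) * B_t).
Since sigma*B_t ~ Normal(0, sigma^2 t), E[exp(sigma*B_t)] = exp(sigma^2 t / 2); so E[X_t] = x_0 * exp((mu - sigma^2/2) t) * exp(sigma^2 t / 2) = x_0 * exp(mu t) = exp(8*t)/3.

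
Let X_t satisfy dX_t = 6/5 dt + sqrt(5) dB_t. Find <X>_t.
<X>_t = 5*t

For an Itô process dX_t = a(t) dt + b(t) dB_t, the quadratic variation is <X>_t = int_0^t b(s)^2 ds (the drift term does not contribute). Here b(s) = sqrt(5), so
  b(s)^2 = 5.
Integrating from 0 to t:
  <X>_t = int_0^t (5) ds = 5*t.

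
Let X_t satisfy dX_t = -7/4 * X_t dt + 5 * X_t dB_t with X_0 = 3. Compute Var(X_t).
Var(X_t) = (9*exp(25*t) - 9)*exp(-7*t/2)

For GBM dX = mu X dt + sigma X dB with X_0 = x_0, apply Itô to Y = log X: dY = (mu - sigma^2/2) dt + sigma dB, so Y_t = log(x_0) + (mu - sigma^2/2) t + sigma B_t and hence X_t = x_0 * exp((mu - sigma^2/2) t + sigma B_t).
With mu = -7/4, sigma = 5, x_0 = 3, this gives:
  X_t = 3 * exp((-57/4) * t + (5) * B_t).
Since sigma*B_t ~ Normal(0, sigma^2 t), E[exp(sigma*B_t)] = exp(sigma^2 t / 2); so E[X_t] = x_0 * exp((mu - sigma^2/2) t) * exp(sigma^2 t / 2) = x_0 * exp(mu t) = 3*exp(-7*t/4).
Var(X_t) = E[X_t^2] - (E[X_t])^2 = x_0^2 * exp(2 mu t) * (exp(sigma^2 t) - 1) = (9*exp(25*t) - 9)*exp(-7*t/2).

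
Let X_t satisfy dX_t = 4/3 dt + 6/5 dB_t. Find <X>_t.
<X>_t = 36*t/25

For an Itô process dX_t = a(t) dt + b(t) dB_t, the quadratic variation is <X>_t = int_0^t b(s)^2 ds (the drift term does not contribute). Here b(s) = 6/5, so
  b(s)^2 = 36/25.
Integrating from 0 to t:
  <X>_t = int_0^t (36/25) ds = 36*t/25.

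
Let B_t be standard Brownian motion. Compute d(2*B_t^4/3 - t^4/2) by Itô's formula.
d(2*B_t^4/3 - t^4/2) = (4*B_t^2 - 2*t^3) dt + (8*B_t^3/3) dB_t

Itô's formula for f(t, x): d f(t, B_t) = (f_t + (1/2) f_xx) dt + f_x dB_t. Compute partials of f(t, x) = -t^4/2 + 2*x^4/3:
  f_t(t,x)  = -2*t^3
  f_x(t,x)  = 8*x^3/3
  f_xx(t,x) = 8*x^2
Assemble drift = f_t + (1/2) f_xx = -2*t^3 + 4*x^2 and diffusion = f_x = 8*x^3/3. Substituting x = B_t:
  d(2*B_t^4/3 - t^4/2) = (4*B_t^2 - 2*t^3) dt + (8*B_t^3/3) dB_t.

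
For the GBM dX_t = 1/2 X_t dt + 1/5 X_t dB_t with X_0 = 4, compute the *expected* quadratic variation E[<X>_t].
E[<X>_t] = 8*exp(26*t/25)/13 - 8/13

<X>_t = int_0^t ((1/5) * X_s)^2 ds. Taking expectation inside the integral: E[<X>_t] = (1/5)^2 * int_0^t E[X_s^2] ds. For GBM, E[X_s^2] = x_0^2 * exp((2 mu + sigma^2) s). Integrating:
  E[<X>_t] = (1/5)^2 * 4^2 * (exp((2*(1/2) + (1/5)^2) t) - 1) / (2*(1/2) + (1/5)^2)
           = (1/5)^2 * 4^2 * (exp((26/25) t) - 1) / (26/25) = 8*exp(26*t/25)/13 - 8/13.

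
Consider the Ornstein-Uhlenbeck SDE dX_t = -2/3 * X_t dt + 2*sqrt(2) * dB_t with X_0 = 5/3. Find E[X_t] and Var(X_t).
E[X_t] = 5*exp(-2*t/3)/3; Var(X_t) = 6 - 6*exp(-4*t/3)

The OU SDE dX = -theta X dt + sigma dB admits the integrating factor exp(theta t): d(exp(theta t) X_t) = sigma exp(theta t) dB_t. Integrating from 0 to t:
  X_t = x_0 * exp(-theta t) + sigma * int_0^t exp(-theta (t-s)) dB_s.
The Itô integral has mean 0 and (by the Itô isometry) variance sigma^2 * int_0^t exp(-2 theta (t - s)) ds = sigma^2 * (1 - exp(-2 theta t)) / (2 theta).
With theta = 2/3, sigma = 2*sqrt(2), x_0 = 5/3:
  E[X_t] = 5/3 * exp(-2/3 t) = 5*exp(-2*t/3)/3
  Var(X_t) = (2*sqrt(2))^2 * (1 - exp(-2*2/3 t)) / (2 * 2/3) = 6 - 6*exp(-4*t/3).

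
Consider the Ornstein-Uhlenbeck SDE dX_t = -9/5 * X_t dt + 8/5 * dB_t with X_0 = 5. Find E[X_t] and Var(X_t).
E[X_t] = 5*exp(-9*t/5); Var(X_t) = 32/45 - 32*exp(-18*t/5)/45

The OU SDE dX = -theta X dt + sigma dB admits the integrating factor exp(theta t): d(exp(theta t) X_t) = sigma exp(theta t) dB_t. Integrating from 0 to t:
  X_t = x_0 * exp(-theta t) + sigma * int_0^t exp(-theta (t-s)) dB_s.
The Itô integral has mean 0 and (by the Itô isometry) variance sigma^2 * int_0^t exp(-2 theta (t - s)) ds = sigma^2 * (1 - exp(-2 theta t)) / (2 theta).
With theta = 9/5, sigma = 8/5, x_0 = 5:
  E[X_t] = 5 * exp(-9/5 t) = 5*exp(-9*t/5)
  Var(X_t) = (8/5)^2 * (1 - exp(-2*9/5 t)) / (2 * 9/5) = 32/45 - 32*exp(-18*t/5)/45.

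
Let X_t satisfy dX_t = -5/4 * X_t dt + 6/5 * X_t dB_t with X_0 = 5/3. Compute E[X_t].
E[X_t] = 5*exp(-5*t/4)/3

For GBM dX = mu X dt + sigma X dB with X_0 = x_0, apply Itô to Y = log X: dY = (mu - sigma^2/2) dt + sigma dB, so Y_t = log(x_0) + (mu - sigma^2/2) t + sigma B_t and hence X_t = x_0 * exp((mu - sigma^2/2) t + sigma B_t).
With mu = -5/4, sigma = 6/5, x_0 = 5/3, this gives:
  X_t = 5/3 * exp((-197/100) * t + (6/5) * B_t).
Since sigma*B_t ~ Normal(0, sigma^2 t), E[exp(sigma*B_t)] = exp(sigma^2 t / 2); so E[X_t] = x_0 * exp((mu - sigma^2/2) t) * exp(sigma^2 t / 2) = x_0 * exp(mu t) = 5*exp(-5*t/4)/3.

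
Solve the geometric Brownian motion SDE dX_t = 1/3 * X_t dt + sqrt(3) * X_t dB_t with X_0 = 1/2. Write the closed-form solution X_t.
X_t = 1/2 * exp((-7/6) * t + (sqrt(3)) * B_t)

For GBM dX = mu X dt + sigma X dB with X_0 = x_0, apply Itô to Y = log X: dY = (mu - sigma^2/2) dt + sigma dB, so Y_t = log(x_0) + (mu - sigma^2/2) t + sigma B_t and hence X_t = x_0 * exp((mu - sigma^2/2) t + sigma B_t).
With mu = 1/3, sigma = sqrt(3), x_0 = 1/2, this gives:
  X_t = 1/2 * exp((-7/6) * t + (sqrt(3)) * B_t).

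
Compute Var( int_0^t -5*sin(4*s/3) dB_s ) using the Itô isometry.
Var = 25*t/2 - 75*sin(4*t/3)*cos(4*t/3)/8

The Itô integral of a deterministic integrand f(s) has mean 0 because each increment f(s) * (B_{s+ds} - B_s) has mean 0. By the Itô isometry:
  Var( int_0^t f(s) dB_s ) = E[ (int_0^t f(s) dB_s)^2 ] = int_0^t f(s)^2 ds.
Here f(s) = -5*sin(4*s/3), so f(s)^2 = 25*sin(4*s/3)^2. Integrate:
  int_0^t (25*sin(4*s/3)^2) ds = 25*t/2 - 75*sin(4*t/3)*cos(4*t/3)/8.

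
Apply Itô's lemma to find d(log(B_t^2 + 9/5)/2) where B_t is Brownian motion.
d(log(B_t^2 + 9/5)/2) = (5*(9 - 5*B_t^2)/(2*(5*B_t^2 + 9)^2)) dt + (5*B_t/(5*B_t^2 + 9)) dB_t

Itô's formula for f(B_t) gives d f(B_t) = f'(B_t) dB_t + (1/2) f''(B_t) dt. Compute derivatives of f(x) = log(x^2 + 9/5)/2:
  f'(x)  = 5*x/(5*x^2 + 9)
  f''(x) = 5*(9 - 5*x^2)/(5*x^2 + 9)^2
Substitute x = B_t and multiply the f'' term by 1/2:
  drift     = (1/2) * (5*(9 - 5*x^2)/(5*x^2 + 9)^2) evaluated at B_t = 5*(9 - 5*B_t^2)/(2*(5*B_t^2 + 9)^2)
  diffusion = (5*x/(5*x^2 + 9)) evaluated at B_t = 5*B_t/(5*B_t^2 + 9)
Therefore d(log(B_t^2 + 9/5)/2) = (5*(9 - 5*B_t^2)/(2*(5*B_t^2 + 9)^2)) dt + (5*B_t/(5*B_t^2 + 9)) dB_t.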